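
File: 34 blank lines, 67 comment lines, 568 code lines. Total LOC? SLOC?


Total LOC = blank + comment + code
Total LOC = 34 + 67 + 568 = 669
SLOC (source only) = code = 568

Total LOC: 669, SLOC: 568


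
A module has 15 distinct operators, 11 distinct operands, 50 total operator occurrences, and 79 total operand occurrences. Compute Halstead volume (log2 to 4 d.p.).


Formula: V = N * log2(η), where N = N1 + N2 and η = η1 + η2
η = 15 + 11 = 26
N = 50 + 79 = 129
log2(26) ≈ 4.7004
V = 129 * 4.7004 = 606.35

606.35


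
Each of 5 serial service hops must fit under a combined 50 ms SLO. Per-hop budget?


Formula: per_stage = total_budget / stages
per_stage = 50 / 5
per_stage = 10.0 ms

10.0 ms


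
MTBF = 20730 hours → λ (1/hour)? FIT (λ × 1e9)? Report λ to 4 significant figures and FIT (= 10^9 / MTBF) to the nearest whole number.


Formula: λ = 1 / MTBF; FIT = λ × 1e9 = 1e9 / MTBF
λ = 1 / 20730 ≈ 4.824e-05 failures/hour
FIT = 1e9 / 20730 ≈ 48239 failures per 1e9 hours (nearest whole number)

λ = 4.824e-05 /h, FIT = 48239


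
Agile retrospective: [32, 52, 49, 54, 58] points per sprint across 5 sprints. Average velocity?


Formula: Avg velocity = Total points / Number of sprints
Points: [32, 52, 49, 54, 58]
Sum = 32 + 52 + 49 + 54 + 58 = 245
Avg velocity = 245 / 5 = 49.0 points/sprint

49.0 points/sprint


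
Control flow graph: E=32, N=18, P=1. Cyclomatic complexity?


Formula: V(G) = E - N + 2P
V(G) = 32 - 18 + 2*1
V(G) = 14 + 2
V(G) = 16

16


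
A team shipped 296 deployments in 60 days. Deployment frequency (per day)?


Formula: deployments per day = releases / days
= 296 / 60
= 4.933 deploys/day
(equivalently, 34.53 deploys/week)

4.933 deploys/day


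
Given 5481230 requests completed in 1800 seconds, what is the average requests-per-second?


Formula: throughput = requests / seconds
throughput = 5481230 / 1800
throughput = 3045.13 requests/second

3045.13 requests/second


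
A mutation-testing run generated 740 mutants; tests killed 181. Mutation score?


Mutation score = killed / total * 100
Mutation score = 181 / 740 * 100
Mutation score = 24.46%

24.46%


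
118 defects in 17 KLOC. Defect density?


Defect density = defects / KLOC
Defect density = 118 / 17
Defect density = 6.941 defects/KLOC

6.941 defects/KLOC


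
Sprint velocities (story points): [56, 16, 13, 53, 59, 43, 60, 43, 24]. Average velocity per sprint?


Formula: Avg velocity = Total points / Number of sprints
Points: [56, 16, 13, 53, 59, 43, 60, 43, 24]
Sum = 56 + 16 + 13 + 53 + 59 + 43 + 60 + 43 + 24 = 367
Avg velocity = 367 / 9 = 40.78 points/sprint

40.78 points/sprint


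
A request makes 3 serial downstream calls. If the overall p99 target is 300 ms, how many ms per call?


Formula: per_stage = total_budget / stages
per_stage = 300 / 3
per_stage = 100.0 ms

100.0 ms


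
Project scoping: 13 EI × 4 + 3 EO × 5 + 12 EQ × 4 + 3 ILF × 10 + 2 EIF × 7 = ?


UFP = EI*4 + EO*5 + EQ*4 + ILF*10 + EIF*7
UFP = 13*4 + 3*5 + 12*4 + 3*10 + 2*7
UFP = 52 + 15 + 48 + 30 + 14
UFP = 159

159


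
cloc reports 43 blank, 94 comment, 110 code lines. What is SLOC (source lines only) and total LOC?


Total LOC = blank + comment + code
Total LOC = 43 + 94 + 110 = 247
SLOC (source only) = code = 110

Total LOC: 247, SLOC: 110


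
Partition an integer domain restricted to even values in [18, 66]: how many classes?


Constraint: even integers in [18, 66]
Class 1: x < 18 — out-of-range invalid
Class 2: x in [18,66] but odd — wrong type invalid
Class 3: x in [18,66] and even — valid
Class 4: x > 66 — out-of-range invalid
Total equivalence classes: 4

4 equivalence classes


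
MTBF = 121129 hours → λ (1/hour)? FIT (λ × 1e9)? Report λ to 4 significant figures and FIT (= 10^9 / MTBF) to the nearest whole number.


Formula: λ = 1 / MTBF; FIT = λ × 1e9 = 1e9 / MTBF
λ = 1 / 121129 ≈ 8.256e-06 failures/hour
FIT = 1e9 / 121129 ≈ 8256 failures per 1e9 hours (nearest whole number)

λ = 8.256e-06 /h, FIT = 8256


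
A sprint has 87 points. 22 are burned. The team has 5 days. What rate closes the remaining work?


Formula: Required rate = Remaining points / Days left
Remaining = 87 - 22 = 65 points
Required rate = 65 / 5 = 13.0 points/day

13.0 points/day


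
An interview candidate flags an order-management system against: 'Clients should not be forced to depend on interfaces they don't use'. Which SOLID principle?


This describes the Interface Segregation Principle (ISP)

Interface Segregation Principle (ISP)


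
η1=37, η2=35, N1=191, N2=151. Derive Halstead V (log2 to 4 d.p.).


Formula: V = N * log2(η), where N = N1 + N2 and η = η1 + η2
η = 37 + 35 = 72
N = 191 + 151 = 342
log2(72) ≈ 6.1699
V = 342 * 6.1699 = 2110.11

2110.11


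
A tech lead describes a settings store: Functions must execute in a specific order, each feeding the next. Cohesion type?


Reasoning: Output of one is input to next
Type: Sequential cohesion

Sequential cohesion


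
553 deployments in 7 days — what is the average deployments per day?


Formula: deployments per day = releases / days
= 553 / 7
= 79.0 deploys/day
(equivalently, 553.0 deploys/week)

79.0 deploys/day


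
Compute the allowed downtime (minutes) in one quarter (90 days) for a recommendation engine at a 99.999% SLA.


Formula: allowed downtime = period * (100 - SLA) / 100
Period (quarter (90 days)) = 129600 minutes
Unavailability fraction = (100 - 99.999) / 100
Allowed downtime = 129600 * (100 - 99.999) / 100
Allowed downtime = 1.296 minutes

1.296 minutes


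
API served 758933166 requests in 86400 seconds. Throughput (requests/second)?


Formula: throughput = requests / seconds
throughput = 758933166 / 86400
throughput = 8783.95 requests/second

8783.95 requests/second


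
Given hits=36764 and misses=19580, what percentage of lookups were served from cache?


Formula: hit rate = hits / (hits + misses) * 100
hit rate = 36764 / (36764 + 19580) * 100
hit rate = 36764 / 56344 * 100
hit rate = 65.25%

65.25%


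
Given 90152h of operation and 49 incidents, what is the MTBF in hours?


Formula: MTBF = Total operating time / Number of failures
MTBF = 90152 / 49
MTBF = 1839.84 hours

1839.84 hours


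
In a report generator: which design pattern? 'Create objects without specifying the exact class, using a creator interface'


This matches the Factory Method pattern

Factory Method


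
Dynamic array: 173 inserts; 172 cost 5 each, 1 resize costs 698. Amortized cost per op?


Formula: Amortized cost = Total cost / Operations
Total cost = (172 * 5) + (1 * 698)
Total cost = 860 + 698 = 1558
Amortized = 1558 / 173 = 9.0058

9.0058


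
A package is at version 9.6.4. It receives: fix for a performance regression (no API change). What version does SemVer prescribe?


Current: 9.6.4
Change category: 'fix for a performance regression (no API change)' → patch bump
SemVer rule: patch bump → increment PATCH (MAJOR and MINOR unchanged)
New: 9.6.5

9.6.5


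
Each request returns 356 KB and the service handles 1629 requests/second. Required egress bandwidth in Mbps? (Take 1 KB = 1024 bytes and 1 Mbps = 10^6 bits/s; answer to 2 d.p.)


Formula: Mbps = payload_bytes * RPS * 8 / 1e6
Payload per request = 356 KB = 356 * 1024 = 364544 bytes
Total bytes/sec = 364544 * 1629 = 593842176
Total bits/sec = 593842176 * 8 = 4750737408
Mbps = 4750737408 / 1e6 = 4750.74

4750.74 Mbps


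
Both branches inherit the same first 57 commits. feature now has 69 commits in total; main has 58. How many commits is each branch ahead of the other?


Common ancestor: commit #57
feature commits after divergence: 69 - 57 = 12
main commits after divergence: 58 - 57 = 1
feature is 12 commits ahead of main
main is 1 commits ahead of feature

feature ahead: 12, main ahead: 1


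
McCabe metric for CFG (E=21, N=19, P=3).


Formula: V(G) = E - N + 2P
V(G) = 21 - 19 + 2*3
V(G) = 2 + 6
V(G) = 8

8


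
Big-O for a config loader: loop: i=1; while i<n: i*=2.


Reasoning: i doubles each step so iterations are log2(n)
Complexity: O(log n)

O(log n)


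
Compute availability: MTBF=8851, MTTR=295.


Availability = MTBF / (MTBF + MTTR)
Availability = 8851 / (8851 + 295)
Availability = 8851 / 9146
Availability = 96.7745%

96.7745%


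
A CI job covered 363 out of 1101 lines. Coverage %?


Coverage = covered / total * 100
Coverage = 363 / 1101 * 100
Coverage = 32.97%

32.97%


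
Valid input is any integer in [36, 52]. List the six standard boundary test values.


Range: [36, 52]
Boundaries: just below min, min, min+1, max-1, max, just above max
Values: [35, 36, 37, 51, 52, 53]

[35, 36, 37, 51, 52, 53]


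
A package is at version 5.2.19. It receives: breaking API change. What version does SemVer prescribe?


Current: 5.2.19
Change category: 'breaking API change' → major bump
SemVer rule: major bump → increment MAJOR, reset MINOR and PATCH to 0
New: 6.0.0

6.0.0


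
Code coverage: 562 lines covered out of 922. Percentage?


Coverage = covered / total * 100
Coverage = 562 / 922 * 100
Coverage = 60.95%

60.95%


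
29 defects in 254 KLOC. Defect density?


Defect density = defects / KLOC
Defect density = 29 / 254
Defect density = 0.114 defects/KLOC

0.114 defects/KLOC


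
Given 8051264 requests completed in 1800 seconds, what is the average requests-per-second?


Formula: throughput = requests / seconds
throughput = 8051264 / 1800
throughput = 4472.92 requests/second

4472.92 requests/second


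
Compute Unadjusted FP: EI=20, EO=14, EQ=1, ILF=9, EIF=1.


UFP = EI*4 + EO*5 + EQ*4 + ILF*10 + EIF*7
UFP = 20*4 + 14*5 + 1*4 + 9*10 + 1*7
UFP = 80 + 70 + 4 + 90 + 7
UFP = 251

251


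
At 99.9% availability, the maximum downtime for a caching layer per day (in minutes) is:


Formula: allowed downtime = period * (100 - SLA) / 100
Period (day) = 1440 minutes
Unavailability fraction = (100 - 99.9) / 100
Allowed downtime = 1440 * (100 - 99.9) / 100
Allowed downtime = 1.44 minutes

1.44 minutes


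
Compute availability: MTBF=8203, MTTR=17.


Availability = MTBF / (MTBF + MTTR)
Availability = 8203 / (8203 + 17)
Availability = 8203 / 8220
Availability = 99.7932%

99.7932%


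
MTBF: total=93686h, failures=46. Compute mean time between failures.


Formula: MTBF = Total operating time / Number of failures
MTBF = 93686 / 46
MTBF = 2036.65 hours

2036.65 hours


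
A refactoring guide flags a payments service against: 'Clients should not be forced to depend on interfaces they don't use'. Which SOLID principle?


This describes the Interface Segregation Principle (ISP)

Interface Segregation Principle (ISP)


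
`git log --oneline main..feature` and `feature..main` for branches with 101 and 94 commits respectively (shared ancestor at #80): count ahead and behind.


Common ancestor: commit #80
feature commits after divergence: 101 - 80 = 21
main commits after divergence: 94 - 80 = 14
feature is 21 commits ahead of main
main is 14 commits ahead of feature

feature ahead: 21, main ahead: 14


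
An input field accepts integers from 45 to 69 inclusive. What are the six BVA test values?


Range: [45, 69]
Boundaries: just below min, min, min+1, max-1, max, just above max
Values: [44, 45, 46, 68, 69, 70]

[44, 45, 46, 68, 69, 70]


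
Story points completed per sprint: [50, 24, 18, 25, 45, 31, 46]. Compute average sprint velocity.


Formula: Avg velocity = Total points / Number of sprints
Points: [50, 24, 18, 25, 45, 31, 46]
Sum = 50 + 24 + 18 + 25 + 45 + 31 + 46 = 239
Avg velocity = 239 / 7 = 34.14 points/sprint

34.14 points/sprint


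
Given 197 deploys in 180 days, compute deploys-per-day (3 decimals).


Formula: deployments per day = releases / days
= 197 / 180
= 1.094 deploys/day
(equivalently, 7.66 deploys/week)

1.094 deploys/day


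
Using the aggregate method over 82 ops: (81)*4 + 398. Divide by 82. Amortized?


Formula: Amortized cost = Total cost / Operations
Total cost = (81 * 4) + (1 * 398)
Total cost = 324 + 398 = 722
Amortized = 722 / 82 = 8.8049

8.8049


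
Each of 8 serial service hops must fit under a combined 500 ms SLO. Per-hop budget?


Formula: per_stage = total_budget / stages
per_stage = 500 / 8
per_stage = 62.5 ms

62.5 ms


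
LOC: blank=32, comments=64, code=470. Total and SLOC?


Total LOC = blank + comment + code
Total LOC = 32 + 64 + 470 = 566
SLOC (source only) = code = 470

Total LOC: 566, SLOC: 470


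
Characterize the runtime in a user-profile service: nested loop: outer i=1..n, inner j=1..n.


Reasoning: n iterations times n iterations
Complexity: O(n^2)

O(n^2)


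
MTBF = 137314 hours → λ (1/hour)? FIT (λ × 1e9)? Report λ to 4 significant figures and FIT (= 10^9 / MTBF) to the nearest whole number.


Formula: λ = 1 / MTBF; FIT = λ × 1e9 = 1e9 / MTBF
λ = 1 / 137314 ≈ 7.283e-06 failures/hour
FIT = 1e9 / 137314 ≈ 7283 failures per 1e9 hours (nearest whole number)

λ = 7.283e-06 /h, FIT = 7283


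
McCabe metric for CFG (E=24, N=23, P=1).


Formula: V(G) = E - N + 2P
V(G) = 24 - 23 + 2*1
V(G) = 1 + 2
V(G) = 3

3


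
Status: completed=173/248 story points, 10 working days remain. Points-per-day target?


Formula: Required rate = Remaining points / Days left
Remaining = 248 - 173 = 75 points
Required rate = 75 / 10 = 7.5 points/day

7.5 points/day


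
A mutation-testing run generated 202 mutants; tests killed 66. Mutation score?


Mutation score = killed / total * 100
Mutation score = 66 / 202 * 100
Mutation score = 32.67%

32.67%


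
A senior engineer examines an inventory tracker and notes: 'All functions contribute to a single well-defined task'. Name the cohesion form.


Reasoning: Best: single purpose
Type: Functional cohesion

Functional cohesion


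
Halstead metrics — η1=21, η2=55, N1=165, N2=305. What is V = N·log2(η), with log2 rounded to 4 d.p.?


Formula: V = N * log2(η), where N = N1 + N2 and η = η1 + η2
η = 21 + 55 = 76
N = 165 + 305 = 470
log2(76) ≈ 6.2479
V = 470 * 6.2479 = 2936.51

2936.51


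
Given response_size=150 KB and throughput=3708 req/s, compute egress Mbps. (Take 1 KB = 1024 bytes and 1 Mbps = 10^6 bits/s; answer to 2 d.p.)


Formula: Mbps = payload_bytes * RPS * 8 / 1e6
Payload per request = 150 KB = 150 * 1024 = 153600 bytes
Total bytes/sec = 153600 * 3708 = 569548800
Total bits/sec = 569548800 * 8 = 4556390400
Mbps = 4556390400 / 1e6 = 4556.39

4556.39 Mbps


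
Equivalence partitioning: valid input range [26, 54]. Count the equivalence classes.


Valid range: [26, 54]
Class 1: x < 26 — invalid
Class 2: 26 ≤ x ≤ 54 — valid
Class 3: x > 54 — invalid
Total equivalence classes: 3

3 equivalence classes


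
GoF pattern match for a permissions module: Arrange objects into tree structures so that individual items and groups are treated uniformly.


This matches the Composite pattern

Composite


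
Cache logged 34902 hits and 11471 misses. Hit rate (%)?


Formula: hit rate = hits / (hits + misses) * 100
hit rate = 34902 / (34902 + 11471) * 100
hit rate = 34902 / 46373 * 100
hit rate = 75.26%

75.26%


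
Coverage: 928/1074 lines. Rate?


Coverage = covered / total * 100
Coverage = 928 / 1074 * 100
Coverage = 86.41%

86.41%


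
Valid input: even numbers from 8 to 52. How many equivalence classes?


Constraint: even integers in [8, 52]
Class 1: x < 8 — out-of-range invalid
Class 2: x in [8,52] but odd — wrong type invalid
Class 3: x in [8,52] and even — valid
Class 4: x > 52 — out-of-range invalid
Total equivalence classes: 4

4 equivalence classes


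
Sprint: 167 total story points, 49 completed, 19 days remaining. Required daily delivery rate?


Formula: Required rate = Remaining points / Days left
Remaining = 167 - 49 = 118 points
Required rate = 118 / 19 = 6.21 points/day

6.21 points/day


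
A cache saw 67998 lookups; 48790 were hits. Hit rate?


Formula: hit rate = hits / (hits + misses) * 100
hit rate = 48790 / (48790 + 19208) * 100
hit rate = 48790 / 67998 * 100
hit rate = 71.75%

71.75%


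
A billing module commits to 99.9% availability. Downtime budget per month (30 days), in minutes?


Formula: allowed downtime = period * (100 - SLA) / 100
Period (month (30 days)) = 43200 minutes
Unavailability fraction = (100 - 99.9) / 100
Allowed downtime = 43200 * (100 - 99.9) / 100
Allowed downtime = 43.2 minutes

43.2 minutes


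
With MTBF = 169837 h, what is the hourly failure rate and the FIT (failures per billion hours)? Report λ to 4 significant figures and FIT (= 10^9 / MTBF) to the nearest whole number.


Formula: λ = 1 / MTBF; FIT = λ × 1e9 = 1e9 / MTBF
λ = 1 / 169837 ≈ 5.888e-06 failures/hour
FIT = 1e9 / 169837 ≈ 5888 failures per 1e9 hours (nearest whole number)

λ = 5.888e-06 /h, FIT = 5888


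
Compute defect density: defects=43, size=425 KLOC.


Defect density = defects / KLOC
Defect density = 43 / 425
Defect density = 0.101 defects/KLOC

0.101 defects/KLOC


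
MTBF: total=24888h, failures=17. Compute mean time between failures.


Formula: MTBF = Total operating time / Number of failures
MTBF = 24888 / 17
MTBF = 1464.0 hours

1464.0 hours


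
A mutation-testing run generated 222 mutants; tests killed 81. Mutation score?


Mutation score = killed / total * 100
Mutation score = 81 / 222 * 100
Mutation score = 36.49%

36.49%


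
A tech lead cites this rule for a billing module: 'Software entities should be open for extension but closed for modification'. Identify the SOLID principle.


This describes the Open/Closed Principle (OCP)

Open/Closed Principle (OCP)


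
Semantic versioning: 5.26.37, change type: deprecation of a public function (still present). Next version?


Current: 5.26.37
Change category: 'deprecation of a public function (still present)' → minor bump
SemVer rule: minor bump → increment MINOR, reset PATCH to 0 (MAJOR unchanged)
New: 5.27.0

5.27.0


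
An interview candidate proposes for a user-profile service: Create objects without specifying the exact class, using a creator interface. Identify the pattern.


This matches the Factory Method pattern

Factory Method


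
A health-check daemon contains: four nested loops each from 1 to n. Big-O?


Reasoning: four levels of nesting
Complexity: O(n^4)

O(n^4)


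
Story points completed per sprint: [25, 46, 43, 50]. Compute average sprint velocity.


Formula: Avg velocity = Total points / Number of sprints
Points: [25, 46, 43, 50]
Sum = 25 + 46 + 43 + 50 = 164
Avg velocity = 164 / 4 = 41.0 points/sprint

41.0 points/sprint


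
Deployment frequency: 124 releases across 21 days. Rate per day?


Formula: deployments per day = releases / days
= 124 / 21
= 5.905 deploys/day
(equivalently, 41.33 deploys/week)

5.905 deploys/day


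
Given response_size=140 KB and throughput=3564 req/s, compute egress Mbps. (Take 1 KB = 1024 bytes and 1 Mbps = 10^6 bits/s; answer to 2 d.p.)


Formula: Mbps = payload_bytes * RPS * 8 / 1e6
Payload per request = 140 KB = 140 * 1024 = 143360 bytes
Total bytes/sec = 143360 * 3564 = 510935040
Total bits/sec = 510935040 * 8 = 4087480320
Mbps = 4087480320 / 1e6 = 4087.48

4087.48 Mbps


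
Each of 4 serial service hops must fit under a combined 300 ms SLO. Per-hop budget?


Formula: per_stage = total_budget / stages
per_stage = 300 / 4
per_stage = 75.0 ms

75.0 ms


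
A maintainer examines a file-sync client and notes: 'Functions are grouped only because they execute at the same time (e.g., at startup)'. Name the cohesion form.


Reasoning: Related by timing only
Type: Temporal cohesion

Temporal cohesion


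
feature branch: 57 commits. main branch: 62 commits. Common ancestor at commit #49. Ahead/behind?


Common ancestor: commit #49
feature commits after divergence: 57 - 49 = 8
main commits after divergence: 62 - 49 = 13
feature is 8 commits ahead of main
main is 13 commits ahead of feature

feature ahead: 8, main ahead: 13


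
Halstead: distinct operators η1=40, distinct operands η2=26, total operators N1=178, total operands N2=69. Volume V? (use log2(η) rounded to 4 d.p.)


Formula: V = N * log2(η), where N = N1 + N2 and η = η1 + η2
η = 40 + 26 = 66
N = 178 + 69 = 247
log2(66) ≈ 6.0444
V = 247 * 6.0444 = 1492.97

1492.97


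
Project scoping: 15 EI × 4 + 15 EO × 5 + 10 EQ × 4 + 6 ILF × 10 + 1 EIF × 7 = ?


UFP = EI*4 + EO*5 + EQ*4 + ILF*10 + EIF*7
UFP = 15*4 + 15*5 + 10*4 + 6*10 + 1*7
UFP = 60 + 75 + 40 + 60 + 7
UFP = 242

242


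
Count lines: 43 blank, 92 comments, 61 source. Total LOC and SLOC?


Total LOC = blank + comment + code
Total LOC = 43 + 92 + 61 = 196
SLOC (source only) = code = 61

Total LOC: 196, SLOC: 61


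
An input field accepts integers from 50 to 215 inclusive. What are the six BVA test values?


Range: [50, 215]
Boundaries: just below min, min, min+1, max-1, max, just above max
Values: [49, 50, 51, 214, 215, 216]

[49, 50, 51, 214, 215, 216]


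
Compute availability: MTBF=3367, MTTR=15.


Availability = MTBF / (MTBF + MTTR)
Availability = 3367 / (3367 + 15)
Availability = 3367 / 3382
Availability = 99.5565%

99.5565%


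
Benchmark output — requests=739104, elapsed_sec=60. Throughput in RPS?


Formula: throughput = requests / seconds
throughput = 739104 / 60
throughput = 12318.4 requests/second

12318.4 requests/second


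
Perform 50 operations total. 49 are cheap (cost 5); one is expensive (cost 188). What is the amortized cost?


Formula: Amortized cost = Total cost / Operations
Total cost = (49 * 5) + (1 * 188)
Total cost = 245 + 188 = 433
Amortized = 433 / 50 = 8.66

8.66


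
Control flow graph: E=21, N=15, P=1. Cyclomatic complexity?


Formula: V(G) = E - N + 2P
V(G) = 21 - 15 + 2*1
V(G) = 6 + 2
V(G) = 8

8


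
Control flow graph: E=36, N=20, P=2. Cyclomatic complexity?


Formula: V(G) = E - N + 2P
V(G) = 36 - 20 + 2*2
V(G) = 16 + 4
V(G) = 20

20


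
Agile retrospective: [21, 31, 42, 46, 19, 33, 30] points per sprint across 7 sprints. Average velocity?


Formula: Avg velocity = Total points / Number of sprints
Points: [21, 31, 42, 46, 19, 33, 30]
Sum = 21 + 31 + 42 + 46 + 19 + 33 + 30 = 222
Avg velocity = 222 / 7 = 31.71 points/sprint

31.71 points/sprint


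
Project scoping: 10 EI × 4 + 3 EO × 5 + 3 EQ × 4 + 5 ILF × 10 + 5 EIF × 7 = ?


UFP = EI*4 + EO*5 + EQ*4 + ILF*10 + EIF*7
UFP = 10*4 + 3*5 + 3*4 + 5*10 + 5*7
UFP = 40 + 15 + 12 + 50 + 35
UFP = 152

152


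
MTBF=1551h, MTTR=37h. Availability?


Availability = MTBF / (MTBF + MTTR)
Availability = 1551 / (1551 + 37)
Availability = 1551 / 1588
Availability = 97.67%

97.67%


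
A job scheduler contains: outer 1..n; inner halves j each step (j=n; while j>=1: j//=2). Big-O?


Reasoning: n times log n
Complexity: O(n log n)

O(n log n)


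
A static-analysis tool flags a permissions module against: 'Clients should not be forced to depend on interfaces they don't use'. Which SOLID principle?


This describes the Interface Segregation Principle (ISP)

Interface Segregation Principle (ISP)


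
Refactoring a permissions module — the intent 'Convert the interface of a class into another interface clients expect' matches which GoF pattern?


This matches the Adapter pattern

Adapter


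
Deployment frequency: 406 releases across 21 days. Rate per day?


Formula: deployments per day = releases / days
= 406 / 21
= 19.333 deploys/day
(equivalently, 135.33 deploys/week)

19.333 deploys/day


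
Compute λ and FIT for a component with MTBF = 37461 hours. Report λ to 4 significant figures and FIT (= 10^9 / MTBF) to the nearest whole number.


Formula: λ = 1 / MTBF; FIT = λ × 1e9 = 1e9 / MTBF
λ = 1 / 37461 ≈ 2.669e-05 failures/hour
FIT = 1e9 / 37461 ≈ 26694 failures per 1e9 hours (nearest whole number)

λ = 2.669e-05 /h, FIT = 26694


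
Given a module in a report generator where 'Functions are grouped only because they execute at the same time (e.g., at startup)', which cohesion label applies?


Reasoning: Related by timing only
Type: Temporal cohesion

Temporal cohesion


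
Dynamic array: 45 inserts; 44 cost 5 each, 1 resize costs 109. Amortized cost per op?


Formula: Amortized cost = Total cost / Operations
Total cost = (44 * 5) + (1 * 109)
Total cost = 220 + 109 = 329
Amortized = 329 / 45 = 7.3111

7.3111


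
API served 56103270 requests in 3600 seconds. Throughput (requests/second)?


Formula: throughput = requests / seconds
throughput = 56103270 / 3600
throughput = 15584.24 requests/second

15584.24 requests/second


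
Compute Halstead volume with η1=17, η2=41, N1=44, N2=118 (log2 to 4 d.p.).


Formula: V = N * log2(η), where N = N1 + N2 and η = η1 + η2
η = 17 + 41 = 58
N = 44 + 118 = 162
log2(58) ≈ 5.8580
V = 162 * 5.8580 = 949.00

949.00


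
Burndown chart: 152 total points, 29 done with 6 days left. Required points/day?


Formula: Required rate = Remaining points / Days left
Remaining = 152 - 29 = 123 points
Required rate = 123 / 6 = 20.5 points/day

20.5 points/day


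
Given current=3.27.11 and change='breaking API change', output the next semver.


Current: 3.27.11
Change category: 'breaking API change' → major bump
SemVer rule: major bump → increment MAJOR, reset MINOR and PATCH to 0
New: 4.0.0

4.0.0


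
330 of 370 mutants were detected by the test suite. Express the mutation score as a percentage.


Mutation score = killed / total * 100
Mutation score = 330 / 370 * 100
Mutation score = 89.19%

89.19%


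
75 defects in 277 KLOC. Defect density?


Defect density = defects / KLOC
Defect density = 75 / 277
Defect density = 0.271 defects/KLOC

0.271 defects/KLOC


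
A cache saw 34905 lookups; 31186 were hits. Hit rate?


Formula: hit rate = hits / (hits + misses) * 100
hit rate = 31186 / (31186 + 3719) * 100
hit rate = 31186 / 34905 * 100
hit rate = 89.35%

89.35%


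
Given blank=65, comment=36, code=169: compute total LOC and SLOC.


Total LOC = blank + comment + code
Total LOC = 65 + 36 + 169 = 270
SLOC (source only) = code = 169

Total LOC: 270, SLOC: 169


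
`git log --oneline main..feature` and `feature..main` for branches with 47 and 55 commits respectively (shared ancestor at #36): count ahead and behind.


Common ancestor: commit #36
feature commits after divergence: 47 - 36 = 11
main commits after divergence: 55 - 36 = 19
feature is 11 commits ahead of main
main is 19 commits ahead of feature

feature ahead: 11, main ahead: 19


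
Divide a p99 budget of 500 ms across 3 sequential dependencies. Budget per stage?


Formula: per_stage = total_budget / stages
per_stage = 500 / 3
per_stage = 166.67 ms

166.67 ms


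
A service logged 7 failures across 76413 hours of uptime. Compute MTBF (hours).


Formula: MTBF = Total operating time / Number of failures
MTBF = 76413 / 7
MTBF = 10916.14 hours

10916.14 hours


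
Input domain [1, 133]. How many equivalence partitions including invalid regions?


Valid range: [1, 133]
Class 1: x < 1 — invalid
Class 2: 1 ≤ x ≤ 133 — valid
Class 3: x > 133 — invalid
Total equivalence classes: 3

3 equivalence classes


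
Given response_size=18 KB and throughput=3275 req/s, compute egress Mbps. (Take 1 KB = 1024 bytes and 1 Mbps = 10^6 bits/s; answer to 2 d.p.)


Formula: Mbps = payload_bytes * RPS * 8 / 1e6
Payload per request = 18 KB = 18 * 1024 = 18432 bytes
Total bytes/sec = 18432 * 3275 = 60364800
Total bits/sec = 60364800 * 8 = 482918400
Mbps = 482918400 / 1e6 = 482.92

482.92 Mbps


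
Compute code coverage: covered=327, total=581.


Coverage = covered / total * 100
Coverage = 327 / 581 * 100
Coverage = 56.28%

56.28%


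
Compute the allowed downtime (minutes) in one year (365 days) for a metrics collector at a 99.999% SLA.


Formula: allowed downtime = period * (100 - SLA) / 100
Period (year (365 days)) = 525600 minutes
Unavailability fraction = (100 - 99.999) / 100
Allowed downtime = 525600 * (100 - 99.999) / 100
Allowed downtime = 5.256 minutes

5.256 minutes


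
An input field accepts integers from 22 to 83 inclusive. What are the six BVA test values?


Range: [22, 83]
Boundaries: just below min, min, min+1, max-1, max, just above max
Values: [21, 22, 23, 82, 83, 84]

[21, 22, 23, 82, 83, 84]


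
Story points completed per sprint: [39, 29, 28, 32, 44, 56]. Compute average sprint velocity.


Formula: Avg velocity = Total points / Number of sprints
Points: [39, 29, 28, 32, 44, 56]
Sum = 39 + 29 + 28 + 32 + 44 + 56 = 228
Avg velocity = 228 / 6 = 38.0 points/sprint

38.0 points/sprint


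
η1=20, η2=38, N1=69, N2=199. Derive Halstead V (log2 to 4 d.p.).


Formula: V = N * log2(η), where N = N1 + N2 and η = η1 + η2
η = 20 + 38 = 58
N = 69 + 199 = 268
log2(58) ≈ 5.8580
V = 268 * 5.8580 = 1569.94

1569.94


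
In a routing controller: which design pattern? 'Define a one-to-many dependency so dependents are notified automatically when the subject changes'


This matches the Observer pattern

Observer


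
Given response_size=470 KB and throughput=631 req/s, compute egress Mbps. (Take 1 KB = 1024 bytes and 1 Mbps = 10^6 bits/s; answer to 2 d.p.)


Formula: Mbps = payload_bytes * RPS * 8 / 1e6
Payload per request = 470 KB = 470 * 1024 = 481280 bytes
Total bytes/sec = 481280 * 631 = 303687680
Total bits/sec = 303687680 * 8 = 2429501440
Mbps = 2429501440 / 1e6 = 2429.5

2429.5 Mbps


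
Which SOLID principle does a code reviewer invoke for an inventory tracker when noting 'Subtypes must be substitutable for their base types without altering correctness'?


This describes the Liskov Substitution Principle (LSP)

Liskov Substitution Principle (LSP)


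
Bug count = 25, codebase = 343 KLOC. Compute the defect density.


Defect density = defects / KLOC
Defect density = 25 / 343
Defect density = 0.073 defects/KLOC

0.073 defects/KLOC


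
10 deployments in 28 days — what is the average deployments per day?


Formula: deployments per day = releases / days
= 10 / 28
= 0.357 deploys/day
(equivalently, 2.5 deploys/week)

0.357 deploys/day


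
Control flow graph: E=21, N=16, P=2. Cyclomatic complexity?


Formula: V(G) = E - N + 2P
V(G) = 21 - 16 + 2*2
V(G) = 5 + 4
V(G) = 9

9


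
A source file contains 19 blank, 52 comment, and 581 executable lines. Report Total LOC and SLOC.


Total LOC = blank + comment + code
Total LOC = 19 + 52 + 581 = 652
SLOC (source only) = code = 581

Total LOC: 652, SLOC: 581


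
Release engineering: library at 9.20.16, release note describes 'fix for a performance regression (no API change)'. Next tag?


Current: 9.20.16
Change category: 'fix for a performance regression (no API change)' → patch bump
SemVer rule: patch bump → increment PATCH (MAJOR and MINOR unchanged)
New: 9.20.17

9.20.17


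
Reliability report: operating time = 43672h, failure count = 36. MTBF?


Formula: MTBF = Total operating time / Number of failures
MTBF = 43672 / 36
MTBF = 1213.11 hours

1213.11 hours


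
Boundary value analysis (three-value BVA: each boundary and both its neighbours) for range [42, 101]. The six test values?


Range: [42, 101]
Boundaries: just below min, min, min+1, max-1, max, just above max
Values: [41, 42, 43, 100, 101, 102]

[41, 42, 43, 100, 101, 102]


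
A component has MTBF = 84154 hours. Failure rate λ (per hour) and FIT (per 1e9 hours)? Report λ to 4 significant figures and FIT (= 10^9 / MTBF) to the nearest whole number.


Formula: λ = 1 / MTBF; FIT = λ × 1e9 = 1e9 / MTBF
λ = 1 / 84154 ≈ 1.188e-05 failures/hour
FIT = 1e9 / 84154 ≈ 11883 failures per 1e9 hours (nearest whole number)

λ = 1.188e-05 /h, FIT = 11883


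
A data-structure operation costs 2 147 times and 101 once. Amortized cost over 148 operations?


Formula: Amortized cost = Total cost / Operations
Total cost = (147 * 2) + (1 * 101)
Total cost = 294 + 101 = 395
Amortized = 395 / 148 = 2.6689

2.6689


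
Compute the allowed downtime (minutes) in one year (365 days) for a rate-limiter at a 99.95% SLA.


Formula: allowed downtime = period * (100 - SLA) / 100
Period (year (365 days)) = 525600 minutes
Unavailability fraction = (100 - 99.95) / 100
Allowed downtime = 525600 * (100 - 99.95) / 100
Allowed downtime = 262.8 minutes

262.8 minutes


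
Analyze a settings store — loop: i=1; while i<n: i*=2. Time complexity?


Reasoning: i doubles each step so iterations are log2(n)
Complexity: O(log n)

O(log n)


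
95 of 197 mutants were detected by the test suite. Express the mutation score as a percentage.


Mutation score = killed / total * 100
Mutation score = 95 / 197 * 100
Mutation score = 48.22%

48.22%


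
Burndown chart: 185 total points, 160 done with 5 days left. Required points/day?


Formula: Required rate = Remaining points / Days left
Remaining = 185 - 160 = 25 points
Required rate = 25 / 5 = 5.0 points/day

5.0 points/day


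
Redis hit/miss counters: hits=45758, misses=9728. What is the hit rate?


Formula: hit rate = hits / (hits + misses) * 100
hit rate = 45758 / (45758 + 9728) * 100
hit rate = 45758 / 55486 * 100
hit rate = 82.47%

82.47%


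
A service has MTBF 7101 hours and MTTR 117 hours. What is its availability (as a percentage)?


Availability = MTBF / (MTBF + MTTR)
Availability = 7101 / (7101 + 117)
Availability = 7101 / 7218
Availability = 98.3791%

98.3791%


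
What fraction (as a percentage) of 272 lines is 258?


Coverage = covered / total * 100
Coverage = 258 / 272 * 100
Coverage = 94.85%

94.85%


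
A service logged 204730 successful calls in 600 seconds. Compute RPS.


Formula: throughput = requests / seconds
throughput = 204730 / 600
throughput = 341.22 requests/second

341.22 requests/second


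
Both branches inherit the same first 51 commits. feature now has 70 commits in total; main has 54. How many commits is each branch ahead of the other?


Common ancestor: commit #51
feature commits after divergence: 70 - 51 = 19
main commits after divergence: 54 - 51 = 3
feature is 19 commits ahead of main
main is 3 commits ahead of feature

feature ahead: 19, main ahead: 3


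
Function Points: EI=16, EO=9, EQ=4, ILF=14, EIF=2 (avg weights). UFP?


UFP = EI*4 + EO*5 + EQ*4 + ILF*10 + EIF*7
UFP = 16*4 + 9*5 + 4*4 + 14*10 + 2*7
UFP = 64 + 45 + 16 + 140 + 14
UFP = 279

279


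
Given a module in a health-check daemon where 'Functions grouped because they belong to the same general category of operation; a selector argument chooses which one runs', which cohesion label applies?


Reasoning: Grouped by category of activity, not by data or sequence
Type: Logical cohesion

Logical cohesion


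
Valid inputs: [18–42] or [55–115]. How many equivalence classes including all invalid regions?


Valid ranges: [18,42] and [55,115]
Class 1: x < 18 — invalid
Class 2: 18 ≤ x ≤ 42 — valid
Class 3: 42 < x < 55 — invalid (gap between ranges)
Class 4: 55 ≤ x ≤ 115 — valid
Class 5: x > 115 — invalid
Total equivalence classes: 5

5 equivalence classes


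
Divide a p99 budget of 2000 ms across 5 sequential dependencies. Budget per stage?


Formula: per_stage = total_budget / stages
per_stage = 2000 / 5
per_stage = 400.0 ms

400.0 ms


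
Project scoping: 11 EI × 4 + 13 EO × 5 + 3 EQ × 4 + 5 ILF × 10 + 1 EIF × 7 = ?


UFP = EI*4 + EO*5 + EQ*4 + ILF*10 + EIF*7
UFP = 11*4 + 13*5 + 3*4 + 5*10 + 1*7
UFP = 44 + 65 + 12 + 50 + 7
UFP = 178

178


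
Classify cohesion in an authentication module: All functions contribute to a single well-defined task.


Reasoning: Best: single purpose
Type: Functional cohesion

Functional cohesion


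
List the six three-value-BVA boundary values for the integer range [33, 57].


Range: [33, 57]
Boundaries: just below min, min, min+1, max-1, max, just above max
Values: [32, 33, 34, 56, 57, 58]

[32, 33, 34, 56, 57, 58]


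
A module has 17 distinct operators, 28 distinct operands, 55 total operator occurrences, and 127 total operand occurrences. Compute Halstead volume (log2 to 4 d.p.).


Formula: V = N * log2(η), where N = N1 + N2 and η = η1 + η2
η = 17 + 28 = 45
N = 55 + 127 = 182
log2(45) ≈ 5.4919
V = 182 * 5.4919 = 999.53

999.53


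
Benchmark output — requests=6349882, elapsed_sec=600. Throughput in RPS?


Formula: throughput = requests / seconds
throughput = 6349882 / 600
throughput = 10583.14 requests/second

10583.14 requests/second


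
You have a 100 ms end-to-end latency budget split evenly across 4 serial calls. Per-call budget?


Formula: per_stage = total_budget / stages
per_stage = 100 / 4
per_stage = 25.0 ms

25.0 ms


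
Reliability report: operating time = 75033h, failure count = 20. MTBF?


Formula: MTBF = Total operating time / Number of failures
MTBF = 75033 / 20
MTBF = 3751.65 hours

3751.65 hours


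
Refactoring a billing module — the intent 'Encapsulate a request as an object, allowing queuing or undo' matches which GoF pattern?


This matches the Command pattern

Command


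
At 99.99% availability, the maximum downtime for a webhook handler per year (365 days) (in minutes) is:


Formula: allowed downtime = period * (100 - SLA) / 100
Period (year (365 days)) = 525600 minutes
Unavailability fraction = (100 - 99.99) / 100
Allowed downtime = 525600 * (100 - 99.99) / 100
Allowed downtime = 52.56 minutes

52.56 minutes


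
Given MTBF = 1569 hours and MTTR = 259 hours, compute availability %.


Availability = MTBF / (MTBF + MTTR)
Availability = 1569 / (1569 + 259)
Availability = 1569 / 1828
Availability = 85.8315%

85.8315%


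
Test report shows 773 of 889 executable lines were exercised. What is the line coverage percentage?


Coverage = covered / total * 100
Coverage = 773 / 889 * 100
Coverage = 86.95%

86.95%


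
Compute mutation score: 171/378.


Mutation score = killed / total * 100
Mutation score = 171 / 378 * 100
Mutation score = 45.24%

45.24%


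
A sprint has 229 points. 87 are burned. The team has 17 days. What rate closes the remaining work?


Formula: Required rate = Remaining points / Days left
Remaining = 229 - 87 = 142 points
Required rate = 142 / 17 = 8.35 points/day

8.35 points/day


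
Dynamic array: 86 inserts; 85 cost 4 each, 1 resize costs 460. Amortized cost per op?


Formula: Amortized cost = Total cost / Operations
Total cost = (85 * 4) + (1 * 460)
Total cost = 340 + 460 = 800
Amortized = 800 / 86 = 9.3023

9.3023


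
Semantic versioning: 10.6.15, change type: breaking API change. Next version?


Current: 10.6.15
Change category: 'breaking API change' → major bump
SemVer rule: major bump → increment MAJOR, reset MINOR and PATCH to 0
New: 11.0.0

11.0.0


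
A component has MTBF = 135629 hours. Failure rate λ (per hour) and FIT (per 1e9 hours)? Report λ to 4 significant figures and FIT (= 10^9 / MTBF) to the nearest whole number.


Formula: λ = 1 / MTBF; FIT = λ × 1e9 = 1e9 / MTBF
λ = 1 / 135629 ≈ 7.373e-06 failures/hour
FIT = 1e9 / 135629 ≈ 7373 failures per 1e9 hours (nearest whole number)

λ = 7.373e-06 /h, FIT = 7373


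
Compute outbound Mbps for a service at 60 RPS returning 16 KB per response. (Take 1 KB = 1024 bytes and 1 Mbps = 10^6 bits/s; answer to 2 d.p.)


Formula: Mbps = payload_bytes * RPS * 8 / 1e6
Payload per request = 16 KB = 16 * 1024 = 16384 bytes
Total bytes/sec = 16384 * 60 = 983040
Total bits/sec = 983040 * 8 = 7864320
Mbps = 7864320 / 1e6 = 7.86

7.86 Mbps


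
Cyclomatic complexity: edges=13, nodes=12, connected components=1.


Formula: V(G) = E - N + 2P
V(G) = 13 - 12 + 2*1
V(G) = 1 + 2
V(G) = 3

3


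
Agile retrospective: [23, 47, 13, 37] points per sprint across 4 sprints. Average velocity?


Formula: Avg velocity = Total points / Number of sprints
Points: [23, 47, 13, 37]
Sum = 23 + 47 + 13 + 37 = 120
Avg velocity = 120 / 4 = 30.0 points/sprint

30.0 points/sprint
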